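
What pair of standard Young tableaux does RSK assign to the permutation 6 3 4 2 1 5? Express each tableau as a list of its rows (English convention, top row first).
Insert each entry of the permutation into P by Schensted row insertion, recording in Q the position of each new cell.

After inserting 6: P = [[6]].
After inserting 3: P = [[3], [6]].
After inserting 4: P = [[3, 4], [6]].
After inserting 2: P = [[2, 4], [3], [6]].
After inserting 1: P = [[1, 4], [2], [3], [6]].
After inserting 5: P = [[1, 4, 5], [2], [3], [6]].

So P = [[1, 4, 5], [2], [3], [6]], Q = [[1, 3, 6], [2], [4], [5]].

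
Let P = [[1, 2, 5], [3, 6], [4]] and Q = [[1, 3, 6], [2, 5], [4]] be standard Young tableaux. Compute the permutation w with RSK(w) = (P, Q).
Reverse the RSK construction: for i from n down to 1, find the cell of Q containing i, remove the entry at that cell from P, and reverse-bump it up through P; the value ejected from row 1 is w(i).

Step i=6: Q has 6 at row 1, column 3; remove that cell from P, ejecting 5. So w(6) = 5. P is now [[1, 2], [3, 6], [4]].
Step i=5: Q has 5 at row 2, column 2; remove 6 from row 2 of P and reverse-bump: 6 enters row 1 and ejects 2. So w(5) = 2. P is now [[1, 6], [3], [4]].
Step i=4: Q has 4 at row 3, column 1; remove 4 from row 3 of P and reverse-bump: 4 enters row 2 and ejects 3; 3 enters row 1 and ejects 1. So w(4) = 1. P is now [[3, 6], [4]].
Step i=3: Q has 3 at row 1, column 2; remove that cell from P, ejecting 6. So w(3) = 6. P is now [[3], [4]].
Step i=2: Q has 2 at row 2, column 1; remove 4 from row 2 of P and reverse-bump: 4 enters row 1 and ejects 3. So w(2) = 3. P is now [[4]].
Step i=1: Q has 1 at row 1, column 1; remove that cell from P, ejecting 4. So w(1) = 4. P is now [].

So w = 4 3 6 1 2 5.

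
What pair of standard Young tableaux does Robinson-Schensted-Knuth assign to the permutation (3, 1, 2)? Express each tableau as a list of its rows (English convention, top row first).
Insert each entry of the permutation into P by Schensted row insertion, recording in Q the position of each new cell.

Insert 3: appended to row 1. P = [[3]], Q = [[1]].
Insert 1: 1 bumps 3 from row 1; 3 starts row 2. P = [[1], [3]], Q = [[1], [2]].
Insert 2: appended to row 1. P = [[1, 2], [3]], Q = [[1, 3], [2]].

So P = [[1, 2], [3]], Q = [[1, 3], [2]].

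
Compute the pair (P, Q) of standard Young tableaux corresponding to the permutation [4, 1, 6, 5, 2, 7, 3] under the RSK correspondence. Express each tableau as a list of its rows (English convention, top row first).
P = [[1, 2, 3], [4, 5, 7], [6]], Q = [[1, 3, 6], [2, 4, 7], [5]]

Insert each entry of the permutation into P by Schensted row insertion, recording in Q the position of each new cell.

Insert 4: appended to row 1. P = [[4]].
Insert 1: 1 bumps 4 from row 1; 4 starts row 2. P = [[1], [4]].
Insert 6: appended to row 1. P = [[1, 6], [4]].
Insert 5: 5 bumps 6 from row 1; 6 appends to row 2. P = [[1, 5], [4, 6]].
Insert 2: 2 bumps 5 from row 1; 5 bumps 6 from row 2; 6 starts row 3. P = [[1, 2], [4, 5], [6]].
Insert 7: appended to row 1. P = [[1, 2, 7], [4, 5], [6]].
Insert 3: 3 bumps 7 from row 1; 7 appends to row 2. P = [[1, 2, 3], [4, 5, 7], [6]].

So P = [[1, 2, 3], [4, 5, 7], [6]], Q = [[1, 3, 6], [2, 4, 7], [5]].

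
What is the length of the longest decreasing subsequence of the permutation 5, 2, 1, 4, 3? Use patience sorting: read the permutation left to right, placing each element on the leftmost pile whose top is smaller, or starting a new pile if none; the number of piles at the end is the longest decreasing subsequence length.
3

5: new pile. tops = [5]
2: new pile. tops = [5, 2]
1: new pile. tops = [5, 2, 1]
4: onto pile 2 (replacing 2). tops = [5, 4, 1]
3: onto pile 3 (replacing 1). tops = [5, 4, 3]

3 piles, so the longest decreasing subsequence has length 3.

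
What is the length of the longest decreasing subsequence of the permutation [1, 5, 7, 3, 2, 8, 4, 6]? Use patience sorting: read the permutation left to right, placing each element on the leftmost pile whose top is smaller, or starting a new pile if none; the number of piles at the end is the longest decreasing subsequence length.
1: new pile. tops = [1]
5: onto pile 1 (replacing 1). tops = [5]
7: onto pile 1 (replacing 5). tops = [7]
3: new pile. tops = [7, 3]
2: new pile. tops = [7, 3, 2]
8: onto pile 1 (replacing 7). tops = [8, 3, 2]
4: onto pile 2 (replacing 3). tops = [8, 4, 2]
6: onto pile 2 (replacing 4). tops = [8, 6, 2]

3 piles, so the longest decreasing subsequence has length 3.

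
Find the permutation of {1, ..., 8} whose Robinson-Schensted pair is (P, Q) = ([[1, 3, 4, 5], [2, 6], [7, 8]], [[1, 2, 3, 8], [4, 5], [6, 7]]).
Reverse the RSK construction: for i from n down to 1, find the cell of Q containing i, remove the entry at that cell from P, and reverse-bump it up through P; the value ejected from row 1 is w(i).

Step i=8: Q has 8 at row 1, column 4; remove that cell from P, ejecting 5. So w(8) = 5. P is now [[1, 3, 4], [2, 6], [7, 8]].
Step i=7: Q has 7 at row 3, column 2; remove 8 from row 3 of P and reverse-bump: 8 enters row 2 and ejects 6; 6 enters row 1 and ejects 4. So w(7) = 4. P is now [[1, 3, 6], [2, 8], [7]].
Step i=6: Q has 6 at row 3, column 1; remove 7 from row 3 of P and reverse-bump: 7 enters row 2 and ejects 2; 2 enters row 1 and ejects 1. So w(6) = 1. P is now [[2, 3, 6], [7, 8]].
Step i=5: Q has 5 at row 2, column 2; remove 8 from row 2 of P and reverse-bump: 8 enters row 1 and ejects 6. So w(5) = 6. P is now [[2, 3, 8], [7]].
Step i=4: Q has 4 at row 2, column 1; remove 7 from row 2 of P and reverse-bump: 7 enters row 1 and ejects 3. So w(4) = 3. P is now [[2, 7, 8]].
Step i=3: Q has 3 at row 1, column 3; remove that cell from P, ejecting 8. So w(3) = 8. P is now [[2, 7]].
Step i=2: Q has 2 at row 1, column 2; remove that cell from P, ejecting 7. So w(2) = 7. P is now [[2]].
Step i=1: Q has 1 at row 1, column 1; remove that cell from P, ejecting 2. So w(1) = 2. P is now [].

So w = 2 7 8 3 6 1 4 5.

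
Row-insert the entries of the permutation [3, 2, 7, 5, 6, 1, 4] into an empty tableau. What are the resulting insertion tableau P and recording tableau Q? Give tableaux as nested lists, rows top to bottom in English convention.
P = [[1, 4, 6], [2, 5], [3, 7]], Q = [[1, 3, 5], [2, 4], [6, 7]]

Insert each entry of the permutation into P by Schensted row insertion, recording in Q the position of each new cell.

After inserting 3: P = [[3]].
After inserting 2: P = [[2], [3]].
After inserting 7: P = [[2, 7], [3]].
After inserting 5: P = [[2, 5], [3, 7]].
After inserting 6: P = [[2, 5, 6], [3, 7]].
After inserting 1: P = [[1, 5, 6], [2, 7], [3]].
After inserting 4: P = [[1, 4, 6], [2, 5], [3, 7]].

So P = [[1, 4, 6], [2, 5], [3, 7]], Q = [[1, 3, 5], [2, 4], [6, 7]].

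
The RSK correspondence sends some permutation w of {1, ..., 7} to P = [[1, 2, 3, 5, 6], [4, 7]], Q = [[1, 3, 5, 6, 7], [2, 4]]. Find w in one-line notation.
4 1 7 2 3 5 6

Reverse RSK: for i = n, n-1, ..., 1, locate i in Q, remove the corresponding corner cell from P, and reverse-bump its entry up through P; the value ejected from row 1 is w(i).

So w = 4 1 7 2 3 5 6.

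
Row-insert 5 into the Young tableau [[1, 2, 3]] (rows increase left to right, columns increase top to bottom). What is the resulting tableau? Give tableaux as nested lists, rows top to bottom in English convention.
[[1, 2, 3, 5]]

5 is larger than every entry of row 1, so it is appended to row 1. The new tableau is [[1, 2, 3, 5]].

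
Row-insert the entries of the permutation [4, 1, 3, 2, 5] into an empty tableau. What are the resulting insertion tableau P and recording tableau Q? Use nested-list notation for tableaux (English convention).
P = [[1, 2, 5], [3], [4]], Q = [[1, 3, 5], [2], [4]]

Insert each entry of the permutation into P by Schensted row insertion, recording in Q the position of each new cell.

Insert 4: appended to row 1. P = [[4]].
Insert 1: 1 bumps 4 from row 1; 4 starts row 2. P = [[1], [4]].
Insert 3: appended to row 1. P = [[1, 3], [4]].
Insert 2: 2 bumps 3 from row 1; 3 bumps 4 from row 2; 4 starts row 3. P = [[1, 2], [3], [4]].
Insert 5: appended to row 1. P = [[1, 2, 5], [3], [4]].

So P = [[1, 2, 5], [3], [4]], Q = [[1, 3, 5], [2], [4]].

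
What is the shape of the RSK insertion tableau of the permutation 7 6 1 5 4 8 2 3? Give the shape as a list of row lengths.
Row-insert each entry into an empty tableau.

After inserting 7: P = [[7]].
After inserting 6: P = [[6], [7]].
After inserting 1: P = [[1], [6], [7]].
After inserting 5: P = [[1, 5], [6], [7]].
After inserting 4: P = [[1, 4], [5], [6], [7]].
After inserting 8: P = [[1, 4, 8], [5], [6], [7]].
After inserting 2: P = [[1, 2, 8], [4], [5], [6], [7]].
After inserting 3: P = [[1, 2, 3], [4, 8], [5], [6], [7]].

The final insertion tableau P = [[1, 2, 3], [4, 8], [5], [6], [7]] has shape [3, 2, 1, 1, 1].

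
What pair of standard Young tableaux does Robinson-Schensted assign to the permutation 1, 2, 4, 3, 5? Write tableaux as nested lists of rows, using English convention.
Insert each entry of the permutation into P by Schensted row insertion, recording in Q the position of each new cell.

Insert 1: appended to row 1. P = [[1]].
Insert 2: appended to row 1. P = [[1, 2]].
Insert 4: appended to row 1. P = [[1, 2, 4]].
Insert 3: 3 bumps 4 from row 1; 4 starts row 2. P = [[1, 2, 3], [4]].
Insert 5: appended to row 1. P = [[1, 2, 3, 5], [4]].

So P = [[1, 2, 3, 5], [4]], Q = [[1, 2, 3, 5], [4]].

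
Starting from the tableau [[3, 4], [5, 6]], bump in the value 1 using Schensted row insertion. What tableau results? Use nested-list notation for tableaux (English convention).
[[1, 4], [3, 6], [5]]

In row 1, 1 replaces 3 (the leftmost entry greater than 1); 3 is bumped to row 2. In row 2, 3 replaces 5 (the leftmost entry greater than 3); 5 is bumped to row 3. 5 starts a new row 3. The new tableau is [[1, 4], [3, 6], [5]].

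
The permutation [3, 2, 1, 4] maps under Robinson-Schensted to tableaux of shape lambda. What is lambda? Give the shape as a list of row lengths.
[2, 1, 1]

Row-insert each entry into an empty tableau.

After inserting 3: P = [[3]].
After inserting 2: P = [[2], [3]].
After inserting 1: P = [[1], [2], [3]].
After inserting 4: P = [[1, 4], [2], [3]].

The final insertion tableau P = [[1, 4], [2], [3]] has shape [2, 1, 1].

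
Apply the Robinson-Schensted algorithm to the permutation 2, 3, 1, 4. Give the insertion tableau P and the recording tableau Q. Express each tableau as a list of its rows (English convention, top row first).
P = [[1, 3, 4], [2]], Q = [[1, 2, 4], [3]]

Insert each entry of the permutation into P by Schensted row insertion, recording in Q the position of each new cell.

After inserting 2: P = [[2]].
After inserting 3: P = [[2, 3]].
After inserting 1: P = [[1, 3], [2]].
After inserting 4: P = [[1, 3, 4], [2]].

So P = [[1, 3, 4], [2]], Q = [[1, 2, 4], [3]].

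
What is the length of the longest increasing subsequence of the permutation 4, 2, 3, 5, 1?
3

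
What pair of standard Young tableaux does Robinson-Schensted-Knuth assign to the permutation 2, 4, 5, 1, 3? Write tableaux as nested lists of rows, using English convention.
Insert each entry of the permutation into P by Schensted row insertion, recording in Q the position of each new cell.

Insert 2: appended to row 1. P = [[2]].
Insert 4: appended to row 1. P = [[2, 4]].
Insert 5: appended to row 1. P = [[2, 4, 5]].
Insert 1: 1 bumps 2 from row 1; 2 starts row 2. P = [[1, 4, 5], [2]].
Insert 3: 3 bumps 4 from row 1; 4 appends to row 2. P = [[1, 3, 5], [2, 4]].

So P = [[1, 3, 5], [2, 4]], Q = [[1, 2, 3], [4, 5]].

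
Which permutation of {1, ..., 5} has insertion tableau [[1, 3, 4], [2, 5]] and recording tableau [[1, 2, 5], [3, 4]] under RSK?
Reverse the RSK construction: for i from n down to 1, find the cell of Q containing i, remove the entry at that cell from P, and reverse-bump it up through P; the value ejected from row 1 is w(i).

Step i=5: Q has 5 at row 1, column 3; remove that cell from P, ejecting 4. So w(5) = 4. P is now [[1, 3], [2, 5]].
Step i=4: Q has 4 at row 2, column 2; remove 5 from row 2 of P and reverse-bump: 5 enters row 1 and ejects 3. So w(4) = 3. P is now [[1, 5], [2]].
Step i=3: Q has 3 at row 2, column 1; remove 2 from row 2 of P and reverse-bump: 2 enters row 1 and ejects 1. So w(3) = 1. P is now [[2, 5]].
Step i=2: Q has 2 at row 1, column 2; remove that cell from P, ejecting 5. So w(2) = 5. P is now [[2]].
Step i=1: Q has 1 at row 1, column 1; remove that cell from P, ejecting 2. So w(1) = 2. P is now [].

So w = 2 5 1 3 4.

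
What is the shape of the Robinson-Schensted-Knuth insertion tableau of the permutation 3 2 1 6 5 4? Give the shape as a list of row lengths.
Row-insert each entry into an empty tableau.

After inserting 3: P = [[3]].
After inserting 2: P = [[2], [3]].
After inserting 1: P = [[1], [2], [3]].
After inserting 6: P = [[1, 6], [2], [3]].
After inserting 5: P = [[1, 5], [2, 6], [3]].
After inserting 4: P = [[1, 4], [2, 5], [3, 6]].

The final insertion tableau P = [[1, 4], [2, 5], [3, 6]] has shape [2, 2, 2].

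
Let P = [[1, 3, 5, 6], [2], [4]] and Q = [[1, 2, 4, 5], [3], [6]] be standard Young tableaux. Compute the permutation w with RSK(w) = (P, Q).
Reverse the RSK construction: for i from n down to 1, find the cell of Q containing i, remove the entry at that cell from P, and reverse-bump it up through P; the value ejected from row 1 is w(i).

Step i=6: Q has 6 at row 3, column 1; remove 4 from row 3 of P and reverse-bump: 4 enters row 2 and ejects 2; 2 enters row 1 and ejects 1. So w(6) = 1. P is now [[2, 3, 5, 6], [4]].
Step i=5: Q has 5 at row 1, column 4; remove that cell from P, ejecting 6. So w(5) = 6. P is now [[2, 3, 5], [4]].
Step i=4: Q has 4 at row 1, column 3; remove that cell from P, ejecting 5. So w(4) = 5. P is now [[2, 3], [4]].
Step i=3: Q has 3 at row 2, column 1; remove 4 from row 2 of P and reverse-bump: 4 enters row 1 and ejects 3. So w(3) = 3. P is now [[2, 4]].
Step i=2: Q has 2 at row 1, column 2; remove that cell from P, ejecting 4. So w(2) = 4. P is now [[2]].
Step i=1: Q has 1 at row 1, column 1; remove that cell from P, ejecting 2. So w(1) = 2. P is now [].

So w = 2 4 3 5 6 1.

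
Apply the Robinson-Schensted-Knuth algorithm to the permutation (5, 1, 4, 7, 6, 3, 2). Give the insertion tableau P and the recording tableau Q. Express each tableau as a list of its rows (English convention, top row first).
Insert each entry of the permutation into P by Schensted row insertion, recording in Q the position of each new cell.

Insert 5: appended to row 1. P = [[5]], Q = [[1]].
Insert 1: 1 bumps 5 from row 1; 5 starts row 2. P = [[1], [5]], Q = [[1], [2]].
Insert 4: appended to row 1. P = [[1, 4], [5]], Q = [[1, 3], [2]].
Insert 7: appended to row 1. P = [[1, 4, 7], [5]], Q = [[1, 3, 4], [2]].
Insert 6: 6 bumps 7 from row 1; 7 appends to row 2. P = [[1, 4, 6], [5, 7]], Q = [[1, 3, 4], [2, 5]].
Insert 3: 3 bumps 4 from row 1; 4 bumps 5 from row 2; 5 starts row 3. P = [[1, 3, 6], [4, 7], [5]], Q = [[1, 3, 4], [2, 5], [6]].
Insert 2: 2 bumps 3 from row 1; 3 bumps 4 from row 2; 4 bumps 5 from row 3; 5 starts row 4. P = [[1, 2, 6], [3, 7], [4], [5]], Q = [[1, 3, 4], [2, 5], [6], [7]].

So P = [[1, 2, 6], [3, 7], [4], [5]], Q = [[1, 3, 4], [2, 5], [6], [7]].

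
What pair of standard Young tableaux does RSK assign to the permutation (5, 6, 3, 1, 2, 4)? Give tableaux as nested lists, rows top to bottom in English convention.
Insert each entry of the permutation into P by Schensted row insertion, recording in Q the position of each new cell.

Insert 5: appended to row 1. P = [[5]].
Insert 6: appended to row 1. P = [[5, 6]].
Insert 3: 3 bumps 5 from row 1; 5 starts row 2. P = [[3, 6], [5]].
Insert 1: 1 bumps 3 from row 1; 3 bumps 5 from row 2; 5 starts row 3. P = [[1, 6], [3], [5]].
Insert 2: 2 bumps 6 from row 1; 6 appends to row 2. P = [[1, 2], [3, 6], [5]].
Insert 4: appended to row 1. P = [[1, 2, 4], [3, 6], [5]].

So P = [[1, 2, 4], [3, 6], [5]], Q = [[1, 2, 6], [3, 5], [4]].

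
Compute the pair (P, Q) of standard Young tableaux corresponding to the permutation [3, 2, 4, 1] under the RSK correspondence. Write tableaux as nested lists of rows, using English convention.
Insert each entry of the permutation into P by Schensted row insertion, recording in Q the position of each new cell.

Insert 3: appended to row 1. P = [[3]].
Insert 2: 2 bumps 3 from row 1; 3 starts row 2. P = [[2], [3]].
Insert 4: appended to row 1. P = [[2, 4], [3]].
Insert 1: 1 bumps 2 from row 1; 2 bumps 3 from row 2; 3 starts row 3. P = [[1, 4], [2], [3]].

So P = [[1, 4], [2], [3]], Q = [[1, 3], [2], [4]].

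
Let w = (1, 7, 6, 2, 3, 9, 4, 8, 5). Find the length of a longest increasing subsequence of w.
5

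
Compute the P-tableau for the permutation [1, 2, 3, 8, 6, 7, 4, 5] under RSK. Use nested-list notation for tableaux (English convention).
After inserting 1: P = [[1]].
After inserting 2: P = [[1, 2]].
After inserting 3: P = [[1, 2, 3]].
After inserting 8: P = [[1, 2, 3, 8]].
After inserting 6: P = [[1, 2, 3, 6], [8]].
After inserting 7: P = [[1, 2, 3, 6, 7], [8]].
After inserting 4: P = [[1, 2, 3, 4, 7], [6], [8]].
After inserting 5: P = [[1, 2, 3, 4, 5], [6, 7], [8]].

So P = [[1, 2, 3, 4, 5], [6, 7], [8]].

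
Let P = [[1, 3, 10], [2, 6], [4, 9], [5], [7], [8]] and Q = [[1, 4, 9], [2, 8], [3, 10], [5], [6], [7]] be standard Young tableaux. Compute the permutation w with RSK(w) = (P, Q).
Reverse the RSK construction: for i from n down to 1, find the cell of Q containing i, remove the entry at that cell from P, and reverse-bump it up through P; the value ejected from row 1 is w(i).

Step i=10: Q has 10 at row 3, column 2; remove 9 from row 3 of P and reverse-bump: 9 enters row 2 and ejects 6; 6 enters row 1 and ejects 3. So w(10) = 3. P is now [[1, 6, 10], [2, 9], [4], [5], [7], [8]].
Step i=9: Q has 9 at row 1, column 3; remove that cell from P, ejecting 10. So w(9) = 10. P is now [[1, 6], [2, 9], [4], [5], [7], [8]].
Step i=8: Q has 8 at row 2, column 2; remove 9 from row 2 of P and reverse-bump: 9 enters row 1 and ejects 6. So w(8) = 6. P is now [[1, 9], [2], [4], [5], [7], [8]].
Step i=7: Q has 7 at row 6, column 1; remove 8 from row 6 of P and reverse-bump: 8 enters row 5 and ejects 7; 7 enters row 4 and ejects 5; 5 enters row 3 and ejects 4; 4 enters row 2 and ejects 2; 2 enters row 1 and ejects 1. So w(7) = 1. P is now [[2, 9], [4], [5], [7], [8]].
Step i=6: Q has 6 at row 5, column 1; remove 8 from row 5 of P and reverse-bump: 8 enters row 4 and ejects 7; 7 enters row 3 and ejects 5; 5 enters row 2 and ejects 4; 4 enters row 1 and ejects 2. So w(6) = 2. P is now [[4, 9], [5], [7], [8]].
Step i=5: Q has 5 at row 4, column 1; remove 8 from row 4 of P and reverse-bump: 8 enters row 3 and ejects 7; 7 enters row 2 and ejects 5; 5 enters row 1 and ejects 4. So w(5) = 4. P is now [[5, 9], [7], [8]].
Step i=4: Q has 4 at row 1, column 2; remove that cell from P, ejecting 9. So w(4) = 9. P is now [[5], [7], [8]].
Step i=3: Q has 3 at row 3, column 1; remove 8 from row 3 of P and reverse-bump: 8 enters row 2 and ejects 7; 7 enters row 1 and ejects 5. So w(3) = 5. P is now [[7], [8]].
Step i=2: Q has 2 at row 2, column 1; remove 8 from row 2 of P and reverse-bump: 8 enters row 1 and ejects 7. So w(2) = 7. P is now [[8]].
Step i=1: Q has 1 at row 1, column 1; remove that cell from P, ejecting 8. So w(1) = 8. P is now [].

So w = 8 7 5 9 4 2 1 6 10 3.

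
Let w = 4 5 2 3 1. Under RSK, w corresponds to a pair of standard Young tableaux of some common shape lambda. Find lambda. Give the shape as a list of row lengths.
[2, 2, 1]

Row-insert each entry into an empty tableau.

After inserting 4: P = [[4]].
After inserting 5: P = [[4, 5]].
After inserting 2: P = [[2, 5], [4]].
After inserting 3: P = [[2, 3], [4, 5]].
After inserting 1: P = [[1, 3], [2, 5], [4]].

The final insertion tableau P = [[1, 3], [2, 5], [4]] has shape [2, 2, 1].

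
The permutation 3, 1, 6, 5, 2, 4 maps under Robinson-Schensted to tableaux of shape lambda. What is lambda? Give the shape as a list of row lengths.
Row-insert each entry into an empty tableau.

After inserting 3: P = [[3]].
After inserting 1: P = [[1], [3]].
After inserting 6: P = [[1, 6], [3]].
After inserting 5: P = [[1, 5], [3, 6]].
After inserting 2: P = [[1, 2], [3, 5], [6]].
After inserting 4: P = [[1, 2, 4], [3, 5], [6]].

The final insertion tableau P = [[1, 2, 4], [3, 5], [6]] has shape [3, 2, 1].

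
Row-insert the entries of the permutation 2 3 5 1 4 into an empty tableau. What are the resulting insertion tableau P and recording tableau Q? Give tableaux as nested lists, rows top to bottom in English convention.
P = [[1, 3, 4], [2, 5]], Q = [[1, 2, 3], [4, 5]]

Insert each entry of the permutation into P by Schensted row insertion, recording in Q the position of each new cell.

Insert 2: appended to row 1. P = [[2]].
Insert 3: appended to row 1. P = [[2, 3]].
Insert 5: appended to row 1. P = [[2, 3, 5]].
Insert 1: 1 bumps 2 from row 1; 2 starts row 2. P = [[1, 3, 5], [2]].
Insert 4: 4 bumps 5 from row 1; 5 appends to row 2. P = [[1, 3, 4], [2, 5]].

So P = [[1, 3, 4], [2, 5]], Q = [[1, 2, 3], [4, 5]].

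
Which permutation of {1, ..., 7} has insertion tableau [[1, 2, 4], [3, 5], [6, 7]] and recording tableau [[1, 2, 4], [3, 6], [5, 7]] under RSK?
1 6 3 7 2 5 4

Reverse the RSK construction: for i from n down to 1, find the cell of Q containing i, remove the entry at that cell from P, and reverse-bump it up through P; the value ejected from row 1 is w(i).

Step i=7: Q has 7 at row 3, column 2; remove 7 from row 3 of P and reverse-bump: 7 enters row 2 and ejects 5; 5 enters row 1 and ejects 4. So w(7) = 4. P is now [[1, 2, 5], [3, 7], [6]].
Step i=6: Q has 6 at row 2, column 2; remove 7 from row 2 of P and reverse-bump: 7 enters row 1 and ejects 5. So w(6) = 5. P is now [[1, 2, 7], [3], [6]].
Step i=5: Q has 5 at row 3, column 1; remove 6 from row 3 of P and reverse-bump: 6 enters row 2 and ejects 3; 3 enters row 1 and ejects 2. So w(5) = 2. P is now [[1, 3, 7], [6]].
Step i=4: Q has 4 at row 1, column 3; remove that cell from P, ejecting 7. So w(4) = 7. P is now [[1, 3], [6]].
Step i=3: Q has 3 at row 2, column 1; remove 6 from row 2 of P and reverse-bump: 6 enters row 1 and ejects 3. So w(3) = 3. P is now [[1, 6]].
Step i=2: Q has 2 at row 1, column 2; remove that cell from P, ejecting 6. So w(2) = 6. P is now [[1]].
Step i=1: Q has 1 at row 1, column 1; remove that cell from P, ejecting 1. So w(1) = 1. P is now [].

So w = 1 6 3 7 2 5 4.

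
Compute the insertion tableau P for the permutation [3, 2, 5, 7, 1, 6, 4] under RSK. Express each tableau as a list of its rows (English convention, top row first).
Insert 3: appended to row 1. P = [[3]].
Insert 2: 2 bumps 3 from row 1; 3 starts row 2. P = [[2], [3]].
Insert 5: appended to row 1. P = [[2, 5], [3]].
Insert 7: appended to row 1. P = [[2, 5, 7], [3]].
Insert 1: 1 bumps 2 from row 1; 2 bumps 3 from row 2; 3 starts row 3. P = [[1, 5, 7], [2], [3]].
Insert 6: 6 bumps 7 from row 1; 7 appends to row 2. P = [[1, 5, 6], [2, 7], [3]].
Insert 4: 4 bumps 5 from row 1; 5 bumps 7 from row 2; 7 appends to row 3. P = [[1, 4, 6], [2, 5], [3, 7]].

So P = [[1, 4, 6], [2, 5], [3, 7]].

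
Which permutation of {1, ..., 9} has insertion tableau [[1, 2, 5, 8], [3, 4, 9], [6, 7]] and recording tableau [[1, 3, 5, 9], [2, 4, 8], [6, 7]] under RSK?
Reverse RSK: for i = n, n-1, ..., 1, locate i in Q, remove the corresponding corner cell from P, and reverse-bump its entry up through P; the value ejected from row 1 is w(i).

So w = 6 3 7 4 9 1 2 5 8.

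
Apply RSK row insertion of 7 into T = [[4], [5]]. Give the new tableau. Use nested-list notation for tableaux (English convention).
[[4, 7], [5]]

7 is larger than every entry of row 1, so it is appended to row 1. The new tableau is [[4, 7], [5]].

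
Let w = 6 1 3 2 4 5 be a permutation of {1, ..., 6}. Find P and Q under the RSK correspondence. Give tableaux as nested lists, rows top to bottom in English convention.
P = [[1, 2, 4, 5], [3], [6]], Q = [[1, 3, 5, 6], [2], [4]]

Insert each entry of the permutation into P by Schensted row insertion, recording in Q the position of each new cell.

Insert 6: appended to row 1. P = [[6]], Q = [[1]].
Insert 1: 1 bumps 6 from row 1; 6 starts row 2. P = [[1], [6]], Q = [[1], [2]].
Insert 3: appended to row 1. P = [[1, 3], [6]], Q = [[1, 3], [2]].
Insert 2: 2 bumps 3 from row 1; 3 bumps 6 from row 2; 6 starts row 3. P = [[1, 2], [3], [6]], Q = [[1, 3], [2], [4]].
Insert 4: appended to row 1. P = [[1, 2, 4], [3], [6]], Q = [[1, 3, 5], [2], [4]].
Insert 5: appended to row 1. P = [[1, 2, 4, 5], [3], [6]], Q = [[1, 3, 5, 6], [2], [4]].

So P = [[1, 2, 4, 5], [3], [6]], Q = [[1, 3, 5, 6], [2], [4]].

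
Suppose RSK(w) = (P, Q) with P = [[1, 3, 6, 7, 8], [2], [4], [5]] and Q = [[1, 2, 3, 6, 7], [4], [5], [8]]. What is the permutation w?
Reverse the RSK construction: for i from n down to 1, find the cell of Q containing i, remove the entry at that cell from P, and reverse-bump it up through P; the value ejected from row 1 is w(i).

Step i=8: Q has 8 at row 4, column 1; remove 5 from row 4 of P and reverse-bump: 5 enters row 3 and ejects 4; 4 enters row 2 and ejects 2; 2 enters row 1 and ejects 1. So w(8) = 1. P is now [[2, 3, 6, 7, 8], [4], [5]].
Step i=7: Q has 7 at row 1, column 5; remove that cell from P, ejecting 8. So w(7) = 8. P is now [[2, 3, 6, 7], [4], [5]].
Step i=6: Q has 6 at row 1, column 4; remove that cell from P, ejecting 7. So w(6) = 7. P is now [[2, 3, 6], [4], [5]].
Step i=5: Q has 5 at row 3, column 1; remove 5 from row 3 of P and reverse-bump: 5 enters row 2 and ejects 4; 4 enters row 1 and ejects 3. So w(5) = 3. P is now [[2, 4, 6], [5]].
Step i=4: Q has 4 at row 2, column 1; remove 5 from row 2 of P and reverse-bump: 5 enters row 1 and ejects 4. So w(4) = 4. P is now [[2, 5, 6]].
Step i=3: Q has 3 at row 1, column 3; remove that cell from P, ejecting 6. So w(3) = 6. P is now [[2, 5]].
Step i=2: Q has 2 at row 1, column 2; remove that cell from P, ejecting 5. So w(2) = 5. P is now [[2]].
Step i=1: Q has 1 at row 1, column 1; remove that cell from P, ejecting 2. So w(1) = 2. P is now [].

So w = 2 5 6 4 3 7 8 1.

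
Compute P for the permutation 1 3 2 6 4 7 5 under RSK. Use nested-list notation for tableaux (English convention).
P = [[1, 2, 4, 5], [3, 6, 7]]

After inserting 1: P = [[1]].
After inserting 3: P = [[1, 3]].
After inserting 2: P = [[1, 2], [3]].
After inserting 6: P = [[1, 2, 6], [3]].
After inserting 4: P = [[1, 2, 4], [3, 6]].
After inserting 7: P = [[1, 2, 4, 7], [3, 6]].
After inserting 5: P = [[1, 2, 4, 5], [3, 6, 7]].

So P = [[1, 2, 4, 5], [3, 6, 7]].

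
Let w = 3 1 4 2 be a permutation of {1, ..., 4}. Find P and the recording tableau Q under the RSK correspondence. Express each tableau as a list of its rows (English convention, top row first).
P = [[1, 2], [3, 4]], Q = [[1, 3], [2, 4]]

Insert each entry of the permutation into P by Schensted row insertion, recording in Q the position of each new cell.

Insert 3: appended to row 1. P = [[3]].
Insert 1: 1 bumps 3 from row 1; 3 starts row 2. P = [[1], [3]].
Insert 4: appended to row 1. P = [[1, 4], [3]].
Insert 2: 2 bumps 4 from row 1; 4 appends to row 2. P = [[1, 2], [3, 4]].

So P = [[1, 2], [3, 4]], Q = [[1, 3], [2, 4]].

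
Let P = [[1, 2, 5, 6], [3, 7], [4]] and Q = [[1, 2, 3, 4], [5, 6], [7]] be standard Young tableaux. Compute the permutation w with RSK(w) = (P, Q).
Reverse the RSK construction: for i from n down to 1, find the cell of Q containing i, remove the entry at that cell from P, and reverse-bump it up through P; the value ejected from row 1 is w(i).

Step i=7: Q has 7 at row 3, column 1; remove 4 from row 3 of P and reverse-bump: 4 enters row 2 and ejects 3; 3 enters row 1 and ejects 2. So w(7) = 2. P is now [[1, 3, 5, 6], [4, 7]].
Step i=6: Q has 6 at row 2, column 2; remove 7 from row 2 of P and reverse-bump: 7 enters row 1 and ejects 6. So w(6) = 6. P is now [[1, 3, 5, 7], [4]].
Step i=5: Q has 5 at row 2, column 1; remove 4 from row 2 of P and reverse-bump: 4 enters row 1 and ejects 3. So w(5) = 3. P is now [[1, 4, 5, 7]].
Step i=4: Q has 4 at row 1, column 4; remove that cell from P, ejecting 7. So w(4) = 7. P is now [[1, 4, 5]].
Step i=3: Q has 3 at row 1, column 3; remove that cell from P, ejecting 5. So w(3) = 5. P is now [[1, 4]].
Step i=2: Q has 2 at row 1, column 2; remove that cell from P, ejecting 4. So w(2) = 4. P is now [[1]].
Step i=1: Q has 1 at row 1, column 1; remove that cell from P, ejecting 1. So w(1) = 1. P is now [].

So w = 1 4 5 7 3 6 2.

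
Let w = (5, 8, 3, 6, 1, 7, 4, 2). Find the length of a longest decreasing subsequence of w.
4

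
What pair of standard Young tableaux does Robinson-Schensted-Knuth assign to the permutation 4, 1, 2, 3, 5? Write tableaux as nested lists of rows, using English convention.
P = [[1, 2, 3, 5], [4]], Q = [[1, 3, 4, 5], [2]]

Insert each entry of the permutation into P by Schensted row insertion, recording in Q the position of each new cell.

Insert 4: appended to row 1. P = [[4]], Q = [[1]].
Insert 1: 1 bumps 4 from row 1; 4 starts row 2. P = [[1], [4]], Q = [[1], [2]].
Insert 2: appended to row 1. P = [[1, 2], [4]], Q = [[1, 3], [2]].
Insert 3: appended to row 1. P = [[1, 2, 3], [4]], Q = [[1, 3, 4], [2]].
Insert 5: appended to row 1. P = [[1, 2, 3, 5], [4]], Q = [[1, 3, 4, 5], [2]].

So P = [[1, 2, 3, 5], [4]], Q = [[1, 3, 4, 5], [2]].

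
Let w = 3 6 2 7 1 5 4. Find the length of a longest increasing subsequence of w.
3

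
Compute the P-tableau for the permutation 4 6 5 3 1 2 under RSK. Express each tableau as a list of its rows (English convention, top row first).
After inserting 4: P = [[4]].
After inserting 6: P = [[4, 6]].
After inserting 5: P = [[4, 5], [6]].
After inserting 3: P = [[3, 5], [4], [6]].
After inserting 1: P = [[1, 5], [3], [4], [6]].
After inserting 2: P = [[1, 2], [3, 5], [4], [6]].

So P = [[1, 2], [3, 5], [4], [6]].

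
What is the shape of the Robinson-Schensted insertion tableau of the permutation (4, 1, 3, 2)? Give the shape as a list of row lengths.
[2, 1, 1]

Row-insert each entry into an empty tableau.

After inserting 4: P = [[4]].
After inserting 1: P = [[1], [4]].
After inserting 3: P = [[1, 3], [4]].
After inserting 2: P = [[1, 2], [3], [4]].

The final insertion tableau P = [[1, 2], [3], [4]] has shape [2, 1, 1].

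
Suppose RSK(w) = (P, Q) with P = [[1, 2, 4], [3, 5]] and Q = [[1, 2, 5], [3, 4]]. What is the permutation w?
Reverse the RSK construction: for i from n down to 1, find the cell of Q containing i, remove the entry at that cell from P, and reverse-bump it up through P; the value ejected from row 1 is w(i).

Step i=5: Q has 5 at row 1, column 3; remove that cell from P, ejecting 4. So w(5) = 4. P is now [[1, 2], [3, 5]].
Step i=4: Q has 4 at row 2, column 2; remove 5 from row 2 of P and reverse-bump: 5 enters row 1 and ejects 2. So w(4) = 2. P is now [[1, 5], [3]].
Step i=3: Q has 3 at row 2, column 1; remove 3 from row 2 of P and reverse-bump: 3 enters row 1 and ejects 1. So w(3) = 1. P is now [[3, 5]].
Step i=2: Q has 2 at row 1, column 2; remove that cell from P, ejecting 5. So w(2) = 5. P is now [[3]].
Step i=1: Q has 1 at row 1, column 1; remove that cell from P, ejecting 3. So w(1) = 3. P is now [].

So w = 3 5 1 2 4.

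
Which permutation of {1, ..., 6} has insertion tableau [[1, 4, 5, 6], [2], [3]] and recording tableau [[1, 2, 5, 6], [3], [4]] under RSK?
3 4 2 1 5 6

Reverse the RSK construction: for i from n down to 1, find the cell of Q containing i, remove the entry at that cell from P, and reverse-bump it up through P; the value ejected from row 1 is w(i).

Step i=6: Q has 6 at row 1, column 4; remove that cell from P, ejecting 6. So w(6) = 6. P is now [[1, 4, 5], [2], [3]].
Step i=5: Q has 5 at row 1, column 3; remove that cell from P, ejecting 5. So w(5) = 5. P is now [[1, 4], [2], [3]].
Step i=4: Q has 4 at row 3, column 1; remove 3 from row 3 of P and reverse-bump: 3 enters row 2 and ejects 2; 2 enters row 1 and ejects 1. So w(4) = 1. P is now [[2, 4], [3]].
Step i=3: Q has 3 at row 2, column 1; remove 3 from row 2 of P and reverse-bump: 3 enters row 1 and ejects 2. So w(3) = 2. P is now [[3, 4]].
Step i=2: Q has 2 at row 1, column 2; remove that cell from P, ejecting 4. So w(2) = 4. P is now [[3]].
Step i=1: Q has 1 at row 1, column 1; remove that cell from P, ejecting 3. So w(1) = 3. P is now [].

So w = 3 4 2 1 5 6.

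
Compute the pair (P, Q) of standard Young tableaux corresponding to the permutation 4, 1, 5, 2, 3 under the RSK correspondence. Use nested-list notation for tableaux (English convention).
Insert each entry of the permutation into P by Schensted row insertion, recording in Q the position of each new cell.

Insert 4: appended to row 1. P = [[4]].
Insert 1: 1 bumps 4 from row 1; 4 starts row 2. P = [[1], [4]].
Insert 5: appended to row 1. P = [[1, 5], [4]].
Insert 2: 2 bumps 5 from row 1; 5 appends to row 2. P = [[1, 2], [4, 5]].
Insert 3: appended to row 1. P = [[1, 2, 3], [4, 5]].

So P = [[1, 2, 3], [4, 5]], Q = [[1, 3, 5], [2, 4]].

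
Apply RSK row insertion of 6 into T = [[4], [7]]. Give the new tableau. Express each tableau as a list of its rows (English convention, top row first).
[[4, 6], [7]]

6 is larger than every entry of row 1, so it is appended to row 1. The new tableau is [[4, 6], [7]].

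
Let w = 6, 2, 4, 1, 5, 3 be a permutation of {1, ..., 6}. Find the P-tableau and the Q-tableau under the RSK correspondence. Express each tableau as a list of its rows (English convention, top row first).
Insert each entry of the permutation into P by Schensted row insertion, recording in Q the position of each new cell.

Insert 6: appended to row 1. P = [[6]], Q = [[1]].
Insert 2: 2 bumps 6 from row 1; 6 starts row 2. P = [[2], [6]], Q = [[1], [2]].
Insert 4: appended to row 1. P = [[2, 4], [6]], Q = [[1, 3], [2]].
Insert 1: 1 bumps 2 from row 1; 2 bumps 6 from row 2; 6 starts row 3. P = [[1, 4], [2], [6]], Q = [[1, 3], [2], [4]].
Insert 5: appended to row 1. P = [[1, 4, 5], [2], [6]], Q = [[1, 3, 5], [2], [4]].
Insert 3: 3 bumps 4 from row 1; 4 appends to row 2. P = [[1, 3, 5], [2, 4], [6]], Q = [[1, 3, 5], [2, 6], [4]].

So P = [[1, 3, 5], [2, 4], [6]], Q = [[1, 3, 5], [2, 6], [4]].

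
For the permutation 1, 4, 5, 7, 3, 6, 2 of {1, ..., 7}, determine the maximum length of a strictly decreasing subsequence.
3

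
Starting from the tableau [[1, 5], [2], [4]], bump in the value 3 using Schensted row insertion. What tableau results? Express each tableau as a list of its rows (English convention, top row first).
[[1, 3], [2, 5], [4]]

In row 1, 3 replaces 5 (the leftmost entry greater than 3); 5 is bumped to row 2. 5 is appended to row 2. The new tableau is [[1, 3], [2, 5], [4]].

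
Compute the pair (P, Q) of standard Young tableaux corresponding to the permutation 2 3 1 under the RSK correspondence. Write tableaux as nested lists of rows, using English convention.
Insert each entry of the permutation into P by Schensted row insertion, recording in Q the position of each new cell.

After inserting 2: P = [[2]].
After inserting 3: P = [[2, 3]].
After inserting 1: P = [[1, 3], [2]].

So P = [[1, 3], [2]], Q = [[1, 2], [3]].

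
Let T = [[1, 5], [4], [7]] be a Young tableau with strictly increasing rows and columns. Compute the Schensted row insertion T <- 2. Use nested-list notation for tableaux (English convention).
In row 1, 2 replaces 5 (the leftmost entry greater than 2); 5 is bumped to row 2. 5 is appended to row 2. The new tableau is [[1, 2], [4, 5], [7]].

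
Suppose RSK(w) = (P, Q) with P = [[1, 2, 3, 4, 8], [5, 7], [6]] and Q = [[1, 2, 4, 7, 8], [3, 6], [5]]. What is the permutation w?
1 6 5 7 2 3 4 8

Reverse the RSK construction: for i from n down to 1, find the cell of Q containing i, remove the entry at that cell from P, and reverse-bump it up through P; the value ejected from row 1 is w(i).

Step i=8: Q has 8 at row 1, column 5; remove that cell from P, ejecting 8. So w(8) = 8. P is now [[1, 2, 3, 4], [5, 7], [6]].
Step i=7: Q has 7 at row 1, column 4; remove that cell from P, ejecting 4. So w(7) = 4. P is now [[1, 2, 3], [5, 7], [6]].
Step i=6: Q has 6 at row 2, column 2; remove 7 from row 2 of P and reverse-bump: 7 enters row 1 and ejects 3. So w(6) = 3. P is now [[1, 2, 7], [5], [6]].
Step i=5: Q has 5 at row 3, column 1; remove 6 from row 3 of P and reverse-bump: 6 enters row 2 and ejects 5; 5 enters row 1 and ejects 2. So w(5) = 2. P is now [[1, 5, 7], [6]].
Step i=4: Q has 4 at row 1, column 3; remove that cell from P, ejecting 7. So w(4) = 7. P is now [[1, 5], [6]].
Step i=3: Q has 3 at row 2, column 1; remove 6 from row 2 of P and reverse-bump: 6 enters row 1 and ejects 5. So w(3) = 5. P is now [[1, 6]].
Step i=2: Q has 2 at row 1, column 2; remove that cell from P, ejecting 6. So w(2) = 6. P is now [[1]].
Step i=1: Q has 1 at row 1, column 1; remove that cell from P, ejecting 1. So w(1) = 1. P is now [].

So w = 1 6 5 7 2 3 4 8.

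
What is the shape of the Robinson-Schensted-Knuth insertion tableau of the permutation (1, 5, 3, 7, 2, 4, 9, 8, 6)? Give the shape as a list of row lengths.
[4, 3, 2]

Row-insert each entry into an empty tableau.

After inserting 1: P = [[1]].
After inserting 5: P = [[1, 5]].
After inserting 3: P = [[1, 3], [5]].
After inserting 7: P = [[1, 3, 7], [5]].
After inserting 2: P = [[1, 2, 7], [3], [5]].
After inserting 4: P = [[1, 2, 4], [3, 7], [5]].
After inserting 9: P = [[1, 2, 4, 9], [3, 7], [5]].
After inserting 8: P = [[1, 2, 4, 8], [3, 7, 9], [5]].
After inserting 6: P = [[1, 2, 4, 6], [3, 7, 8], [5, 9]].

The final insertion tableau P = [[1, 2, 4, 6], [3, 7, 8], [5, 9]] has shape [4, 3, 2].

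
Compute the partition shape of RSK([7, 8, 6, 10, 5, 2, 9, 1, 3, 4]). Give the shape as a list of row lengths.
[3, 3, 2, 1, 1]

Row-insert each entry into an empty tableau.

After inserting 7: P = [[7]].
After inserting 8: P = [[7, 8]].
After inserting 6: P = [[6, 8], [7]].
After inserting 10: P = [[6, 8, 10], [7]].
After inserting 5: P = [[5, 8, 10], [6], [7]].
After inserting 2: P = [[2, 8, 10], [5], [6], [7]].
After inserting 9: P = [[2, 8, 9], [5, 10], [6], [7]].
After inserting 1: P = [[1, 8, 9], [2, 10], [5], [6], [7]].
After inserting 3: P = [[1, 3, 9], [2, 8], [5, 10], [6], [7]].
After inserting 4: P = [[1, 3, 4], [2, 8, 9], [5, 10], [6], [7]].

The final insertion tableau P = [[1, 3, 4], [2, 8, 9], [5, 10], [6], [7]] has shape [3, 3, 2, 1, 1].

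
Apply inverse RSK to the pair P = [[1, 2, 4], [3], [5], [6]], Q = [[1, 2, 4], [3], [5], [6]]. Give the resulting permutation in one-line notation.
1 6 3 5 4 2

Reverse the RSK construction: for i from n down to 1, find the cell of Q containing i, remove the entry at that cell from P, and reverse-bump it up through P; the value ejected from row 1 is w(i).

Step i=6: Q has 6 at row 4, column 1; remove 6 from row 4 of P and reverse-bump: 6 enters row 3 and ejects 5; 5 enters row 2 and ejects 3; 3 enters row 1 and ejects 2. So w(6) = 2. P is now [[1, 3, 4], [5], [6]].
Step i=5: Q has 5 at row 3, column 1; remove 6 from row 3 of P and reverse-bump: 6 enters row 2 and ejects 5; 5 enters row 1 and ejects 4. So w(5) = 4. P is now [[1, 3, 5], [6]].
Step i=4: Q has 4 at row 1, column 3; remove that cell from P, ejecting 5. So w(4) = 5. P is now [[1, 3], [6]].
Step i=3: Q has 3 at row 2, column 1; remove 6 from row 2 of P and reverse-bump: 6 enters row 1 and ejects 3. So w(3) = 3. P is now [[1, 6]].
Step i=2: Q has 2 at row 1, column 2; remove that cell from P, ejecting 6. So w(2) = 6. P is now [[1]].
Step i=1: Q has 1 at row 1, column 1; remove that cell from P, ejecting 1. So w(1) = 1. P is now [].

So w = 1 6 3 5 4 2.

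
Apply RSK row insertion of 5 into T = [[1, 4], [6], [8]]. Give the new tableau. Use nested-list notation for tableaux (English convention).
5 is larger than every entry of row 1, so it is appended to row 1. The new tableau is [[1, 4, 5], [6], [8]].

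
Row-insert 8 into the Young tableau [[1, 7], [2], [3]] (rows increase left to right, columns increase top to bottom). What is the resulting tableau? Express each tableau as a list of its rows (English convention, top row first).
8 is larger than every entry of row 1, so it is appended to row 1. The new tableau is [[1, 7, 8], [2], [3]].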